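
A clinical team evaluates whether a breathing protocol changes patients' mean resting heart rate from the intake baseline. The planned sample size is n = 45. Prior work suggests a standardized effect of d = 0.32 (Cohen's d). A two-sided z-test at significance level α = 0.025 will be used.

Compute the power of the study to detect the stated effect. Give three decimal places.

Noncentrality parameter: δ = d·√n = 0.32 × √45 = 2.1466
Two-sided α = 0.025 → critical value z_{0.0125} = 2.241.
Power = Φ(δ − 2.241) + Φ(−δ − 2.241) = Φ(-0.095) + Φ(-4.388) = 0.4622 + 0.0000 = 0.4623.

Power ≈ 0.462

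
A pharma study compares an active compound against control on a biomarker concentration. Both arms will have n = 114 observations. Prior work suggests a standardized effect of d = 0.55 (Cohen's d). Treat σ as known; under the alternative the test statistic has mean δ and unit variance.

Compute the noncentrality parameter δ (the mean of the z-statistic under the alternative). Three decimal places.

δ ≈ 4.152

δ = d·√(n/2) = 0.55 × √(114/2) = 4.1524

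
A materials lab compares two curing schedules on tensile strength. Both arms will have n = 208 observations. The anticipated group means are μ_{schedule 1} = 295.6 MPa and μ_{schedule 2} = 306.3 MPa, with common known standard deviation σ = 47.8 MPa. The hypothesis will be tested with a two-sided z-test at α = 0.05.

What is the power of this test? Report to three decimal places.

Power ≈ 0.627

Standardized effect: d = |μ_{schedule 1} − μ_{schedule 2}| / σ = |295.6 − 306.3| / 47.8 = 0.2238
Noncentrality parameter: δ = d·√(n/2) = 0.2238 × √(208/2) = 2.2828
Two-sided α = 0.05 → critical value z_{0.025} = 1.960.
Power = Φ(δ − 1.960) + Φ(−δ − 1.960) = Φ(0.323) + Φ(-4.243) = 0.6266 + 0.0000 = 0.6266.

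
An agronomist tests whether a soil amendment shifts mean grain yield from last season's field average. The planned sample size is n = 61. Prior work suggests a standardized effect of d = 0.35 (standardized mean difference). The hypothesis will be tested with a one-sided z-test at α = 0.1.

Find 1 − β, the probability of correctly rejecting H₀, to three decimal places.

Noncentrality parameter: λ = d·√n = 0.35 × √61 = 2.7336
Critical value for a one-sided test at α = 0.1: z_α = 1.282.
Power = P(Z > 1.282 − λ) = Φ(1.452) = 0.9268.

Power ≈ 0.927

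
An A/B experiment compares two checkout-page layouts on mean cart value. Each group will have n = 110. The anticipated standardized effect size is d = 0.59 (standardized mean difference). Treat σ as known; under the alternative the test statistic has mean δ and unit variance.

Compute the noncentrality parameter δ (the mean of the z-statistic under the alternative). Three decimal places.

δ = d·√(n/2) = 0.59 × √(110/2) = 4.3756

δ ≈ 4.376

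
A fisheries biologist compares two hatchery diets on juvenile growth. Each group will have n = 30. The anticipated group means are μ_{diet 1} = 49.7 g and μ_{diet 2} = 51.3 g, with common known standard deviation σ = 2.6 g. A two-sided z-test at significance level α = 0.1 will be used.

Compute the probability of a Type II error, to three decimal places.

Standardized effect: d = |μ_{diet 1} − μ_{diet 2}| / σ = |49.7 − 51.3| / 2.6 = 0.6154
Noncentrality parameter: δ = d·√(n/2) = 0.6154 × √(30/2) = 2.3834
Critical value for a two-sided test at α = 0.1: z_{α/2} = 1.645.
Power = Φ(δ − 1.645) + Φ(−δ − 1.645) = Φ(0.739) + Φ(-4.028) = 0.7699 + 0.0000 = 0.7699.
Type II error: β = 1 − power = 1 − 0.7699 = 0.2301.

β ≈ 0.230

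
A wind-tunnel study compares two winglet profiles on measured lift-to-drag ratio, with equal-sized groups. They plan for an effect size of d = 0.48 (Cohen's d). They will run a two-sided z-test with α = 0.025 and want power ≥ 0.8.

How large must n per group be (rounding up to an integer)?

For power 0.8 need Φ(δ − z_{0.0125}) = 0.8, so δ = z_{0.0125} + z_{0.20} = 2.241 + 0.842 = 3.083.
(Ignoring the negligible lower-tail rejection probability gives the usual closed-form inversion.)
δ = d·√(n/2) ⇒ n = 2(δ/d)² = 2 × (3.083 / 0.48)² = 82.51.
Rounding up, n = 83 per group.

n = 83 per group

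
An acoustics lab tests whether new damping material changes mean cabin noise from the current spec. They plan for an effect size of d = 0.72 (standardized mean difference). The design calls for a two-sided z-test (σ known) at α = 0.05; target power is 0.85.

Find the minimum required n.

Set Φ(δ − 1.960) = 0.85; then δ − 1.960 = Φ⁻¹(0.85) = 1.036, giving δ = 2.996.
(The Φ(−δ − z_{α/2}) term is vanishingly small for δ > 0 and is dropped in the standard sample-size formula.)
δ = d·√n ⇒ n = (δ/d)² = (2.996 / 0.72)² = 17.32.
Round up to the next whole unit.

n = 18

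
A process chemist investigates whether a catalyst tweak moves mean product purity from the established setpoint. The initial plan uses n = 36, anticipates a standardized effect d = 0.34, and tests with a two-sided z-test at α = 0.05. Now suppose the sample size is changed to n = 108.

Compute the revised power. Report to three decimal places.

Power ≈ 0.942

With n = 108: δ = d·√n = 0.34 × √108 = 3.5334. Critical value z_{0.025} = 1.960.
Revised power = Φ(δ − 1.960) + Φ(−δ − 1.960) = Φ(1.573) + Φ(-5.493) = 0.9422 + 0.0000 = 0.9422.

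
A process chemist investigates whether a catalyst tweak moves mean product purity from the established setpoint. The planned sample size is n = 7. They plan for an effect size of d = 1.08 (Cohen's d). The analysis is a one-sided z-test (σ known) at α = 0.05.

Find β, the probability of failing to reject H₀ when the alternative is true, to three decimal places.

Noncentrality parameter: δ = d·√n = 1.08 × √7 = 2.8574
One-sided α = 0.05 → critical value z_{0.05} = 1.645.
Power = Φ(δ − 1.645) = Φ(1.213) = 0.8874.
Type II error: β = 1 − power = 1 − 0.8874 = 0.1126.

β ≈ 0.113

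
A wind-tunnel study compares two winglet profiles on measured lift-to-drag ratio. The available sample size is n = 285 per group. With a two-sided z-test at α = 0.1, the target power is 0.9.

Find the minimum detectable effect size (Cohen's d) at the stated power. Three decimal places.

d ≈ 0.245

Need Φ(δ − 1.645) = 0.9, so δ = 1.645 + 1.282 = 2.926.
(Lower-tail contribution to power is negligible for δ > 0.)
δ = d·√(n/2) ⇒ d = δ/√(n/2) = 2.926/√(285/2) = 0.2451.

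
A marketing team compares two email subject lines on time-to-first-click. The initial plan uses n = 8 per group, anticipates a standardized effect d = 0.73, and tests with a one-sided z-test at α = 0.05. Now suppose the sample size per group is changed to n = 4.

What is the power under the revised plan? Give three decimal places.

Power ≈ 0.270

With n = 4 per group: δ = d·√(n/2) = 0.73 × √(4/2) = 1.0324. Critical value z_{0.05} = 1.645.
Revised power = Φ(δ − 1.645) = Φ(-0.612) = 0.2701.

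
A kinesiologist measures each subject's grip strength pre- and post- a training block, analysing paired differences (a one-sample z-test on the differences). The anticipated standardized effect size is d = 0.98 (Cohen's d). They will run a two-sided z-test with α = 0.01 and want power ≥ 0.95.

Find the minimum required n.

Set Φ(δ − 2.576) = 0.95; then δ − 2.576 = Φ⁻¹(0.95) = 1.645, giving δ = 4.221.
(The Φ(−δ − z_{α/2}) term is vanishingly small for δ > 0 and is dropped in the standard sample-size formula.)
δ = d·√n ⇒ n = (δ/d)² = (4.221 / 0.98)² = 18.55.
Rounding up, n = 19.

n = 19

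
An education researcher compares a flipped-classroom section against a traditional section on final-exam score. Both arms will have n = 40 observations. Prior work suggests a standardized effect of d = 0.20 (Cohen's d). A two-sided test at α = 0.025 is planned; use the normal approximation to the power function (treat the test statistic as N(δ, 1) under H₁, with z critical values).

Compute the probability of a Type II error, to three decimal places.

β ≈ 0.910

Noncentrality parameter: δ = d·√(n/2) = 0.20 × √(40/2) = 0.8944
Critical value for a two-sided test at α = 0.025: z_{α/2} = 2.241.
Power = Φ(δ − 2.241) + Φ(−δ − 2.241) = Φ(-1.347) + Φ(-3.136) = 0.0890 + 0.0009 = 0.0899.
Type II error: β = 1 − power = 1 − 0.0899 = 0.9101.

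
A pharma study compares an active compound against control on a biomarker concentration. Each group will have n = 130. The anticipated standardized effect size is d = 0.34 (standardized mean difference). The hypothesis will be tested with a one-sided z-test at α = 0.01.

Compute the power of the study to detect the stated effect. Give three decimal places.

Noncentrality parameter: δ = d·√(n/2) = 0.34 × √(130/2) = 2.7412
Critical value for a one-sided test at α = 0.01: z_α = 2.326.
Power = Φ(δ − 2.326) = Φ(0.415) = 0.6609.

Power ≈ 0.661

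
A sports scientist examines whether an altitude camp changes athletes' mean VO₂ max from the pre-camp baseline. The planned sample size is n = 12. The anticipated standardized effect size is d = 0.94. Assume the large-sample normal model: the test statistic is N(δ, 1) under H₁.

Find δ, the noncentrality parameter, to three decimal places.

δ = d·√n = 0.94 × √12 = 3.2563

δ ≈ 3.256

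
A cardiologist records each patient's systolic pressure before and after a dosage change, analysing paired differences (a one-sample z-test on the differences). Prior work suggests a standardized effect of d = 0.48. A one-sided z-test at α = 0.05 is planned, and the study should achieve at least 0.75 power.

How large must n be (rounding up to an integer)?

Set Φ(δ − 1.645) = 0.75; then δ − 1.645 = Φ⁻¹(0.75) = 0.674, giving δ = 2.319.
δ = d·√n ⇒ n = (δ/d)² = (2.319 / 0.48)² = 23.35.
Rounding up, n = 24.

n = 24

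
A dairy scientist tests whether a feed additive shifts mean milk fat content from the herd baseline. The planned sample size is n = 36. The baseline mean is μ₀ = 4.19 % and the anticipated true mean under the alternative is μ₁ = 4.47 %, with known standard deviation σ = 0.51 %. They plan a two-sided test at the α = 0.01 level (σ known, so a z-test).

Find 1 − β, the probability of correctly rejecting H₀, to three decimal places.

Standardized effect: d = |μ₁ − μ₀| / σ = |4.47 − 4.19| / 0.51 = 0.5490
Noncentrality parameter: δ = d·√n = 0.5490 × √36 = 3.2941
Two-sided α = 0.01 → critical value z_{0.005} = 2.576.
Power = Φ(δ − 2.576) + Φ(−δ − 2.576) = Φ(0.718) + Φ(-5.870) = 0.7637 + 0.0000 = 0.7637.

Power ≈ 0.764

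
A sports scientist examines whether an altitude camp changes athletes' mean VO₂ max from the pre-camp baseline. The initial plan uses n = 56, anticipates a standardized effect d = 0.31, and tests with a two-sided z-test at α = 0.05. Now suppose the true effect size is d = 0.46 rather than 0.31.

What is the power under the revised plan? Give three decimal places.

With d = 0.46: δ = d·√n = 0.46 × √56 = 3.4423. Critical value z_{0.025} = 1.960.
Revised power = Φ(δ − 1.960) + Φ(−δ − 1.960) = Φ(1.482) + Φ(-5.402) = 0.9309 + 0.0000 = 0.9309.

Power ≈ 0.931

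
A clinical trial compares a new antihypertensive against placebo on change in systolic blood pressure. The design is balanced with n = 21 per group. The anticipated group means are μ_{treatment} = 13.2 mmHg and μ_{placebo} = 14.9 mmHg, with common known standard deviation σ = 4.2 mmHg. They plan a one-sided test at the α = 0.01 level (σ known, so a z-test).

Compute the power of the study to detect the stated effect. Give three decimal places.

Power ≈ 0.155

Standardized effect: d = |μ_{treatment} − μ_{placebo}| / σ = |13.2 − 14.9| / 4.2 = 0.4048
Noncentrality parameter: λ = d·√(n/2) = 0.4048 × √(21/2) = 1.3116
One-sided α = 0.01 → critical value z_{0.01} = 2.326.
Power = P(Z > 2.326 − λ) = Φ(-1.015) = 0.1551.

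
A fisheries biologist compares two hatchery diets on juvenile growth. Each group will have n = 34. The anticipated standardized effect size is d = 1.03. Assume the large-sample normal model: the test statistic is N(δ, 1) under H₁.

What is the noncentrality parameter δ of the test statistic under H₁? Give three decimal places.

δ = d·√(n/2) = 1.03 × √(34/2) = 4.2468

δ ≈ 4.247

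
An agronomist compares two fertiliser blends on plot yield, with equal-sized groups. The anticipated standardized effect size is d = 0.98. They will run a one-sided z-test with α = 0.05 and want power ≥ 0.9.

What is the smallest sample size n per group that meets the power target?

For power 0.9 need Φ(δ − z_{0.05}) = 0.9, so δ = z_{0.05} + z_{0.10} = 1.645 + 1.282 = 2.926.
δ = d·√(n/2) ⇒ n = 2(δ/d)² = 2 × (2.926 / 0.98)² = 17.83.
Rounding up, n = 18 per group.

n = 18 per group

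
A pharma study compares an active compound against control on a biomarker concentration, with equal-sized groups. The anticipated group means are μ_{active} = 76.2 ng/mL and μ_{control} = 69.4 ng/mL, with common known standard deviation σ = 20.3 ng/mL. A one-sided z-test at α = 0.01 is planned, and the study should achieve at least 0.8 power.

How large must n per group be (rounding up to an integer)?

n = 179 per group

Standardized effect: d = |μ_{active} − μ_{control}| / σ = |76.2 − 69.4| / 20.3 = 0.3350
Set Φ(δ − 2.326) = 0.8; then δ − 2.326 = Φ⁻¹(0.8) = 0.842, giving δ = 3.168.
δ = d·√(n/2) ⇒ n = 2(δ/d)² = 2 × (3.168 / 0.3350)² = 178.88.
Rounding up, n = 179 per group.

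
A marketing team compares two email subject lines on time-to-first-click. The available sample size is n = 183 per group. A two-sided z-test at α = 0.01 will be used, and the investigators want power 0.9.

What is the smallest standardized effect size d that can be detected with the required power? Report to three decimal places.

d ≈ 0.403

Required noncentrality: δ = z_{0.005} + z_{0.10} = 2.576 + 1.282 = 3.857.
(The second rejection-region term Φ(−δ − z_{α/2}) is negligible and dropped.)
δ = d·√(n/2) ⇒ d = δ/√(n/2) = 3.857/√(183/2) = 0.4033.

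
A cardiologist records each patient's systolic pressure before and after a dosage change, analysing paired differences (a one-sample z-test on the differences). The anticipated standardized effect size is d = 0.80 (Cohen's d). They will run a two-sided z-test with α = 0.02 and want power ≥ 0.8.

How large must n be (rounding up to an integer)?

n = 16

Set Φ(δ − 2.326) = 0.8; then δ − 2.326 = Φ⁻¹(0.8) = 0.842, giving δ = 3.168.
(For δ > 0 the lower-tail rejection region contributes negligibly to power, so the one-term inversion is standard.)
δ = d·√n ⇒ n = (δ/d)² = (3.168 / 0.80)² = 15.68.
Rounding up, n = 16.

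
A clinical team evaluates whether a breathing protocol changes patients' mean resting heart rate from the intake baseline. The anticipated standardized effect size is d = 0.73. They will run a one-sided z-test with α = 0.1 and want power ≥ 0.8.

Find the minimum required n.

n = 9

Set Φ(δ − 1.282) = 0.8; then δ − 1.282 = Φ⁻¹(0.8) = 0.842, giving δ = 2.123.
δ = d·√n ⇒ n = (δ/d)² = (2.123 / 0.73)² = 8.46.
Rounding up, n = 9.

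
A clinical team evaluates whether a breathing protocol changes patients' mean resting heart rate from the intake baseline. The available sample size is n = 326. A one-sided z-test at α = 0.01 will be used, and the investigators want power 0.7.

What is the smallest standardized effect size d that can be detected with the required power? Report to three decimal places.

d ≈ 0.158

Need Φ(δ − 2.326) = 0.7, so δ = 2.326 + 0.524 = 2.851.
δ = d·√n ⇒ d = δ/√n = 2.851/√326 = 0.1579.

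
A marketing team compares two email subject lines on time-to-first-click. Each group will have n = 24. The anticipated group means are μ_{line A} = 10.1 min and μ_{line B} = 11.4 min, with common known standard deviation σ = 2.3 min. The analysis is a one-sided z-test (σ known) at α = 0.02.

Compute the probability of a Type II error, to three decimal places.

β ≈ 0.538

Standardized effect: d = |μ_{line A} − μ_{line B}| / σ = |10.1 − 11.4| / 2.3 = 0.5652
Noncentrality parameter: λ = d·√(n/2) = 0.5652 × √(24/2) = 1.9580
One-sided α = 0.02 → critical value z_{0.02} = 2.054.
Power = Φ(λ − 2.054) = Φ(-0.096) = 0.4618.
Type II error: β = 1 − power = 1 − 0.4618 = 0.5382.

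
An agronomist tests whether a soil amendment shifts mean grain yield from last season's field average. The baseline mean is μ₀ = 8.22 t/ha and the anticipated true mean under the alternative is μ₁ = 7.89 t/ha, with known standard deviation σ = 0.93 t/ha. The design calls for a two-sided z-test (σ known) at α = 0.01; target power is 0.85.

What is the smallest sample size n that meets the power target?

Standardized effect: d = |μ₁ − μ₀| / σ = |7.89 − 8.22| / 0.93 = 0.3548
For power 0.85 need Φ(δ − z_{0.005}) = 0.85, so δ = z_{0.005} + z_{0.15} = 2.576 + 1.036 = 3.612.
(The Φ(−δ − z_{α/2}) term is vanishingly small for δ > 0 and is dropped in the standard sample-size formula.)
δ = d·√n ⇒ n = (δ/d)² = (3.612 / 0.3548)² = 103.63.
Rounding up, n = 104.

n = 104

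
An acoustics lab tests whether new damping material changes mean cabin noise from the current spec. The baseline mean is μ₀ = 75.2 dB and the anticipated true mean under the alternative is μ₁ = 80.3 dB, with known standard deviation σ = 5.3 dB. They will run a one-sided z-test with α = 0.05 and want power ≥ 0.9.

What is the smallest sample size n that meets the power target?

Standardized effect: d = |μ₁ − μ₀| / σ = |80.3 − 75.2| / 5.3 = 0.9623
Set Φ(δ − 1.645) = 0.9; then δ − 1.645 = Φ⁻¹(0.9) = 1.282, giving δ = 2.926.
δ = d·√n ⇒ n = (δ/d)² = (2.926 / 0.9623)² = 9.25.
Round up to the next whole unit.

n = 10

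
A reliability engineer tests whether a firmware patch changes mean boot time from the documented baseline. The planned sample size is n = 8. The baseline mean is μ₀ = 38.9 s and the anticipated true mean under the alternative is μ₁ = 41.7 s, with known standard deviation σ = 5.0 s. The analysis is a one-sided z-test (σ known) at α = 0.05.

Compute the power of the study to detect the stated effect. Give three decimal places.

Standardized effect: d = |μ₁ − μ₀| / σ = |41.7 − 38.9| / 5.0 = 0.5600
Noncentrality parameter: δ = d·√n = 0.5600 × √8 = 1.5839
One-sided α = 0.05 → critical value z_{0.05} = 1.645.
Power = Φ(δ − 1.645) = Φ(-0.061) = 0.4757.

Power ≈ 0.476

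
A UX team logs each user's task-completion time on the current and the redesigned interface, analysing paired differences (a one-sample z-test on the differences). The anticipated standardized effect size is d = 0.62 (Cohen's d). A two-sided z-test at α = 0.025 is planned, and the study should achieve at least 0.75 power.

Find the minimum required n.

n = 23

Set Φ(δ − 2.241) = 0.75; then δ − 2.241 = Φ⁻¹(0.75) = 0.674, giving δ = 2.916.
(Ignoring the negligible lower-tail rejection probability gives the usual closed-form inversion.)
δ = d·√n ⇒ n = (δ/d)² = (2.916 / 0.62)² = 22.12.
Rounding up, n = 23.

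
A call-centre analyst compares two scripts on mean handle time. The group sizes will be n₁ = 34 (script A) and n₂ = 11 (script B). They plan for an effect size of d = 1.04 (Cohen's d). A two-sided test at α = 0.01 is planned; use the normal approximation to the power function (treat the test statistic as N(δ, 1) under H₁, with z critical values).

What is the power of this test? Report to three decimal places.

Power ≈ 0.664

Noncentrality parameter: δ = d / √(1/n₁ + 1/n₂) = 1.04 / √(1/34 + 1/11) = 2.9982
Critical value for a two-sided test at α = 0.01: z_{α/2} = 2.576.
Power = Φ(δ − 2.576) + Φ(−δ − 2.576) = Φ(0.422) + Φ(-5.574) = 0.6636 + 0.0000 = 0.6636.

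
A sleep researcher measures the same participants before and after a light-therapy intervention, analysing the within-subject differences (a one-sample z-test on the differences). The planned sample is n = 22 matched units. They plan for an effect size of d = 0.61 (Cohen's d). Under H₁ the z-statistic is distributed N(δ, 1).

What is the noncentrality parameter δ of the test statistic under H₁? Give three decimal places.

δ ≈ 2.861

The noncentrality parameter scales effect size by the design's sample-size factor: δ = d·√n = 0.61 × √22 = 2.8612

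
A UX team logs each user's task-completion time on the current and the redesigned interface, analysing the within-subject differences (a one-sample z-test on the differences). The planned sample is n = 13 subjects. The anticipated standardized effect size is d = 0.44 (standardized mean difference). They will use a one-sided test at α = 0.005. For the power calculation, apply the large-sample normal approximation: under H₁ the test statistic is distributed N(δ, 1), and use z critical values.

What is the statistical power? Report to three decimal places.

Power ≈ 0.161

Noncentrality parameter: δ = d·√n = 0.44 × √13 = 1.5864
Critical value for a one-sided test at α = 0.005: z_α = 2.576.
Power = Φ(δ − 2.576) = Φ(-0.989) = 0.1612.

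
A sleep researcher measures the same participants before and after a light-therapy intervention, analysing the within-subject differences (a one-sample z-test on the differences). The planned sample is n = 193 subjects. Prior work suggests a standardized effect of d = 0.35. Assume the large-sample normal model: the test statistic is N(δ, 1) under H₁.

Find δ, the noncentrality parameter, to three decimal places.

The noncentrality parameter scales effect size by the design's sample-size factor: δ = d·√n = 0.35 × √193 = 4.8624

δ ≈ 4.862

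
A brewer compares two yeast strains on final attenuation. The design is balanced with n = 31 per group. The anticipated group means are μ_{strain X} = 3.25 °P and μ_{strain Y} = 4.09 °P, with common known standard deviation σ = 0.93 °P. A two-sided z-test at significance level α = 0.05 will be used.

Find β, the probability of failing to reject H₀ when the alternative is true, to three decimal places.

β ≈ 0.055

Standardized effect: d = |μ_{strain X} − μ_{strain Y}| / σ = |3.25 − 4.09| / 0.93 = 0.9032
Noncentrality parameter: δ = d·√(n/2) = 0.9032 × √(31/2) = 3.5560
Two-sided α = 0.05 → critical value z_{0.025} = 1.960.
Power = Φ(δ − 1.960) + Φ(−δ − 1.960) = Φ(1.596) + Φ(-5.516) = 0.9448 + 0.0000 = 0.9448.
Type II error: β = 1 − power = 1 − 0.9448 = 0.0552.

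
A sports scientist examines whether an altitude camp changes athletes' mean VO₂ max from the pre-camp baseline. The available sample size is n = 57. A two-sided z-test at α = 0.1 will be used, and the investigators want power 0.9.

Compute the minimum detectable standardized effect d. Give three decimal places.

Need Φ(δ − 1.645) = 0.9, so δ = 1.645 + 1.282 = 2.926.
(The second rejection-region term Φ(−δ − z_{α/2}) is negligible and dropped.)
δ = d·√n ⇒ d = δ/√n = 2.926/√57 = 0.3876.

d ≈ 0.388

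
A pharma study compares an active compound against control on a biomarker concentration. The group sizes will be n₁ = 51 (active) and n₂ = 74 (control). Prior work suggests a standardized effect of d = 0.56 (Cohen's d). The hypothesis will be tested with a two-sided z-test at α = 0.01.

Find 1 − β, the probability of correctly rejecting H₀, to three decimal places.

Power ≈ 0.692

Noncentrality parameter: δ = d / √(1/n₁ + 1/n₂) = 0.56 / √(1/51 + 1/74) = 3.0770
Two-sided α = 0.01 → critical value z_{0.005} = 2.576.
Power = Φ(δ − 2.576) + Φ(−δ − 2.576) = Φ(0.501) + Φ(-5.653) = 0.6919 + 0.0000 = 0.6919.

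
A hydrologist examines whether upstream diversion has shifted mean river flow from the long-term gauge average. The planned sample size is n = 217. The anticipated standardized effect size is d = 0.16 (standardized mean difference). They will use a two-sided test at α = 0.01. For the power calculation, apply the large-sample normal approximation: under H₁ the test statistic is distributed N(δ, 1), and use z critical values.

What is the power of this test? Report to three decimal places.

Noncentrality parameter: δ = d·√n = 0.16 × √217 = 2.3569
Two-sided α = 0.01 → critical value z_{0.005} = 2.576.
Power = Φ(δ − 2.576) + Φ(−δ − 2.576) = Φ(-0.219) + Φ(-4.933) = 0.4134 + 0.0000 = 0.4134.

Power ≈ 0.413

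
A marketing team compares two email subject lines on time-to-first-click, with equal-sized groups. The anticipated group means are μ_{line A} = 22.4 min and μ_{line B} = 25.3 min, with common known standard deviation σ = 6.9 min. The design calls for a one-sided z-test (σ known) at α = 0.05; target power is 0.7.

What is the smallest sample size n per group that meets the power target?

n = 54 per group

Standardized effect: d = |μ_{line A} − μ_{line B}| / σ = |22.4 − 25.3| / 6.9 = 0.4203
For power 0.7 need Φ(δ − z_{0.05}) = 0.7, so δ = z_{0.05} + z_{0.30} = 1.645 + 0.524 = 2.169.
δ = d·√(n/2) ⇒ n = 2(δ/d)² = 2 × (2.169 / 0.4203)² = 53.28.
Rounding up, n = 54 per group.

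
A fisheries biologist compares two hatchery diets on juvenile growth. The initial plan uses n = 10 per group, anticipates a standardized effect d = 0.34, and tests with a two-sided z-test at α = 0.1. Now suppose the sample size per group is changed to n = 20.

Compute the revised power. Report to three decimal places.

With n = 20 per group: δ = d·√(n/2) = 0.34 × √(20/2) = 1.0752. Critical value z_{0.05} = 1.645.
Revised power = Φ(δ − 1.645) + Φ(−δ − 1.645) = Φ(-0.570) + Φ(-2.720) = 0.2844 + 0.0033 = 0.2877.

Power ≈ 0.288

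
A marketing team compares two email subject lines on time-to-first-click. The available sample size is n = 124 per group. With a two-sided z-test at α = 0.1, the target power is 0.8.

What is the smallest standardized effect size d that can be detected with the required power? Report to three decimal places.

d ≈ 0.316

Need Φ(δ − 1.645) = 0.8, so δ = 1.645 + 0.842 = 2.486.
(Lower-tail contribution to power is negligible for δ > 0.)
δ = d·√(n/2) ⇒ d = δ/√(n/2) = 2.486/√(124/2) = 0.3158.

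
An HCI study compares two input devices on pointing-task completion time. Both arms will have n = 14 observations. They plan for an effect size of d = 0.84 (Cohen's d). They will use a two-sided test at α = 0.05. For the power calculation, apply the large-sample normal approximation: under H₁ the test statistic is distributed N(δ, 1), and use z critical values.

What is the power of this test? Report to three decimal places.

Power ≈ 0.604

Noncentrality parameter: δ = d·√(n/2) = 0.84 × √(14/2) = 2.2224
Two-sided α = 0.05 → critical value z_{0.025} = 1.960.
Power = Φ(δ − 1.960) + Φ(−δ − 1.960) = Φ(0.262) + Φ(-4.182) = 0.6035 + 0.0000 = 0.6035.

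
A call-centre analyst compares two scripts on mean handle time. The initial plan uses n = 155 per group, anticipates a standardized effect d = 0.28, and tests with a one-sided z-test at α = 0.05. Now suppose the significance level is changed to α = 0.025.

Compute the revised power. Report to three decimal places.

Power ≈ 0.693

δ = d·√(n/2) = 0.28 × √(155/2) = 2.4650 (unchanged). New critical value: z_{0.025} = 1.960.
Revised power = P(Z > 1.960 − δ) = Φ(0.505) = 0.6932.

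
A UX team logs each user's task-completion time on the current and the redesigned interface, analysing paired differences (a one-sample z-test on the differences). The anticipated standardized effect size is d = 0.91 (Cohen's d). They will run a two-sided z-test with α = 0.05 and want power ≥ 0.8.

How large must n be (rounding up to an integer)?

For power 0.8 need Φ(δ − z_{0.025}) = 0.8, so δ = z_{0.025} + z_{0.20} = 1.960 + 0.842 = 2.802.
(Ignoring the negligible lower-tail rejection probability gives the usual closed-form inversion.)
δ = d·√n ⇒ n = (δ/d)² = (2.802 / 0.91)² = 9.48.
Round up to the next whole unit.

n = 10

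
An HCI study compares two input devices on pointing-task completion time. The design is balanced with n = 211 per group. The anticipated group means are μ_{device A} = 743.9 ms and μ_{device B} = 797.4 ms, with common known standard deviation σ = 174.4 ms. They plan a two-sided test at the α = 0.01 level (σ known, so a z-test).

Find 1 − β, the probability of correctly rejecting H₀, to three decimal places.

Standardized effect: d = |μ_{device A} − μ_{device B}| / σ = |743.9 − 797.4| / 174.4 = 0.3068
Noncentrality parameter: δ = d·√(n/2) = 0.3068 × √(211/2) = 3.1509
Critical value for a two-sided test at α = 0.01: z_{α/2} = 2.576.
Power = Φ(δ − 2.576) + Φ(−δ − 2.576) = Φ(0.575) + Φ(-5.727) = 0.7174 + 0.0000 = 0.7174.

Power ≈ 0.717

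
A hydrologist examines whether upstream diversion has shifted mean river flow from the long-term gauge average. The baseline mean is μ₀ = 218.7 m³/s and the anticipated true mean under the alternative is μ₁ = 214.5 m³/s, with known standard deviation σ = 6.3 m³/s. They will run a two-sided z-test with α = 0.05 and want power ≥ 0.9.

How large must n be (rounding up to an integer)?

Standardized effect: d = |μ₁ − μ₀| / σ = |214.5 − 218.7| / 6.3 = 0.6667
Set Φ(δ − 1.960) = 0.9; then δ − 1.960 = Φ⁻¹(0.9) = 1.282, giving δ = 3.242.
(Ignoring the negligible lower-tail rejection probability gives the usual closed-form inversion.)
δ = d·√n ⇒ n = (δ/d)² = (3.242 / 0.6667)² = 23.64.
Round up to the next whole unit.

n = 24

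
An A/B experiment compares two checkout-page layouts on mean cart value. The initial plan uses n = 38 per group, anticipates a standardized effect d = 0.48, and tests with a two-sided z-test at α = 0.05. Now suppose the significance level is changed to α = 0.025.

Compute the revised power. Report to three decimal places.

Power ≈ 0.441

δ = d·√(n/2) = 0.48 × √(38/2) = 2.0923 (unchanged). New critical value: z_{0.0125} = 2.241.
Revised power = Φ(δ − 2.241) + Φ(−δ − 2.241) = Φ(-0.149) + Φ(-4.334) = 0.4407 + 0.0000 = 0.4407.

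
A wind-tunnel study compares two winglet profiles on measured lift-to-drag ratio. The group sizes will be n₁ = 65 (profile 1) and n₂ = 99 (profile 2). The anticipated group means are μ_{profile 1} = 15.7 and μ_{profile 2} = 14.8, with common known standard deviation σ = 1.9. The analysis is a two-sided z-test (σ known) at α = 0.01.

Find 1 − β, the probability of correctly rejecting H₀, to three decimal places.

Power ≈ 0.652

Standardized effect: d = |μ_{profile 1} − μ_{profile 2}| / σ = |15.7 − 14.8| / 1.9 = 0.4737
Noncentrality parameter: δ = d / √(1/n₁ + 1/n₂) = 0.4737 / √(1/65 + 1/99) = 2.9672
Two-sided α = 0.01 → critical value z_{0.005} = 2.576.
Power = Φ(δ − 2.576) + Φ(−δ − 2.576) = Φ(0.391) + Φ(-5.543) = 0.6522 + 0.0000 = 0.6522.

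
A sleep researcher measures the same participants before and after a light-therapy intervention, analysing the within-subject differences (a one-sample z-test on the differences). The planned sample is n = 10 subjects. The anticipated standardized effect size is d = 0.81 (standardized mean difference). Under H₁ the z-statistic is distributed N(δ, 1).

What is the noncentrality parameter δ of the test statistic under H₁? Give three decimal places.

δ ≈ 2.561

The noncentrality parameter scales effect size by the design's sample-size factor: δ = d·√n = 0.81 × √10 = 2.5614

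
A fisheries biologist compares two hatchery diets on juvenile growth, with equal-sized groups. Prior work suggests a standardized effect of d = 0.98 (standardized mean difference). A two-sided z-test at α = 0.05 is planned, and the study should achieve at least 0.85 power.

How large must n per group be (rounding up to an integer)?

n = 19 per group

For power 0.85 need Φ(δ − z_{0.025}) = 0.85, so δ = z_{0.025} + z_{0.15} = 1.960 + 1.036 = 2.996.
(The Φ(−δ − z_{α/2}) term is vanishingly small for δ > 0 and is dropped in the standard sample-size formula.)
δ = d·√(n/2) ⇒ n = 2(δ/d)² = 2 × (2.996 / 0.98)² = 18.70.
Rounding up, n = 19 per group.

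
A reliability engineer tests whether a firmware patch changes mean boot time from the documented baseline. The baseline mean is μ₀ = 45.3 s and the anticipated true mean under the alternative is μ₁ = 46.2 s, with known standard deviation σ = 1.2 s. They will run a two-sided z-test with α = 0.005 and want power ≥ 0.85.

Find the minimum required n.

n = 27

Standardized effect: d = |μ₁ − μ₀| / σ = |46.2 − 45.3| / 1.2 = 0.7500
For power 0.85 need Φ(δ − z_{0.0025}) = 0.85, so δ = z_{0.0025} + z_{0.15} = 2.807 + 1.036 = 3.843.
(The Φ(−δ − z_{α/2}) term is vanishingly small for δ > 0 and is dropped in the standard sample-size formula.)
δ = d·√n ⇒ n = (δ/d)² = (3.843 / 0.7500)² = 26.26.
Round up to the next whole unit.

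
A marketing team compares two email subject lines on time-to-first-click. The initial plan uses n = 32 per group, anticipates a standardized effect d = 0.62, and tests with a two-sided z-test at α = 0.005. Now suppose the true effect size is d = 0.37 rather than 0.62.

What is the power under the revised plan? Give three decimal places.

With d = 0.37: δ = d·√(n/2) = 0.37 × √(32/2) = 1.4800. Critical value z_{0.0025} = 2.807.
Revised power = Φ(δ − 2.807) + Φ(−δ − 2.807) = Φ(-1.327) + Φ(-4.287) = 0.0922 + 0.0000 = 0.0923.

Power ≈ 0.092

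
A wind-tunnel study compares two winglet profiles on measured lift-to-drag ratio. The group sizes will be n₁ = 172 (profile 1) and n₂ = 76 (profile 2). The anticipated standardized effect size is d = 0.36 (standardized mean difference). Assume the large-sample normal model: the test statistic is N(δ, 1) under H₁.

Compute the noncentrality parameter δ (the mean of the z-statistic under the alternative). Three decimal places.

δ ≈ 2.614

The noncentrality parameter scales effect size by the design's sample-size factor: δ = d / √(1/n₁ + 1/n₂) = 0.36 / √(1/172 + 1/76) = 2.6137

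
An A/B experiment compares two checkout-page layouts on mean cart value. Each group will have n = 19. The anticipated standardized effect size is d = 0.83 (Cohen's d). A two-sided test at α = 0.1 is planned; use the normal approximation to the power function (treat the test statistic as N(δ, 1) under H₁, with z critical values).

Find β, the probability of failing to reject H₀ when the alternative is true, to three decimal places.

Noncentrality parameter: δ = d·√(n/2) = 0.83 × √(19/2) = 2.5582
Two-sided α = 0.1 → critical value z_{0.05} = 1.645.
Power = Φ(δ − 1.645) + Φ(−δ − 1.645) = Φ(0.913) + Φ(-4.203) = 0.8195 + 0.0000 = 0.8195.
Type II error: β = 1 − power = 1 − 0.8195 = 0.1805.

β ≈ 0.181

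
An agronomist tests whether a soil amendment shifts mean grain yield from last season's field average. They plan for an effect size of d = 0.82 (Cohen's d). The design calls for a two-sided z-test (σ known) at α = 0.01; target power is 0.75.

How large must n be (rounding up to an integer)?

For power 0.75 need Φ(δ − z_{0.005}) = 0.75, so δ = z_{0.005} + z_{0.25} = 2.576 + 0.674 = 3.250.
(The Φ(−δ − z_{α/2}) term is vanishingly small for δ > 0 and is dropped in the standard sample-size formula.)
δ = d·√n ⇒ n = (δ/d)² = (3.250 / 0.82)² = 15.71.
Round up to the next whole unit.

n = 16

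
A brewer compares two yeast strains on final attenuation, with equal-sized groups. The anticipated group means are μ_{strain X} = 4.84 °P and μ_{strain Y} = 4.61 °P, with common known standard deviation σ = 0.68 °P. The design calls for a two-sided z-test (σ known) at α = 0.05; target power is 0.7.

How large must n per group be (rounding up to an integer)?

Standardized effect: d = |μ_{strain X} − μ_{strain Y}| / σ = |4.84 − 4.61| / 0.68 = 0.3382
For power 0.7 need Φ(δ − z_{0.025}) = 0.7, so δ = z_{0.025} + z_{0.30} = 1.960 + 0.524 = 2.484.
(The Φ(−δ − z_{α/2}) term is vanishingly small for δ > 0 and is dropped in the standard sample-size formula.)
δ = d·√(n/2) ⇒ n = 2(δ/d)² = 2 × (2.484 / 0.3382)² = 107.90.
Round up to the next whole unit.

n = 108 per group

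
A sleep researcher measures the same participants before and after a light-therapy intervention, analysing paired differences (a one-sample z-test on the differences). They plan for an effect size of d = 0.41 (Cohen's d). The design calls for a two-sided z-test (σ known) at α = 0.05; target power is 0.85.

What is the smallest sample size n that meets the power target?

For power 0.85 need Φ(δ − z_{0.025}) = 0.85, so δ = z_{0.025} + z_{0.15} = 1.960 + 1.036 = 2.996.
(For δ > 0 the lower-tail rejection region contributes negligibly to power, so the one-term inversion is standard.)
δ = d·√n ⇒ n = (δ/d)² = (2.996 / 0.41)² = 53.41.
Round up to the next whole unit.

n = 54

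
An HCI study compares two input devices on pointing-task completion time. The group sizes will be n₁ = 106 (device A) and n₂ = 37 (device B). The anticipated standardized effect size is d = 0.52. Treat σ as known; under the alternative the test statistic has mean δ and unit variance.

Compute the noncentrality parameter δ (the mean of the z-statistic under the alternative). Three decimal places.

The noncentrality parameter scales effect size by the design's sample-size factor: δ = d / √(1/n₁ + 1/n₂) = 0.52 / √(1/106 + 1/37) = 2.7233

δ ≈ 2.723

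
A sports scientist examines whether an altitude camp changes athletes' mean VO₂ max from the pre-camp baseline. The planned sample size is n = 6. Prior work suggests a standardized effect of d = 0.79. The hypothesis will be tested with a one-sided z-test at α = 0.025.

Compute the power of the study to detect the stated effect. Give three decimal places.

Noncentrality parameter: δ = d·√n = 0.79 × √6 = 1.9351
One-sided α = 0.025 → critical value z_{0.025} = 1.960.
Power = P(Z > 1.960 − δ) = Φ(-0.025) = 0.4901.

Power ≈ 0.490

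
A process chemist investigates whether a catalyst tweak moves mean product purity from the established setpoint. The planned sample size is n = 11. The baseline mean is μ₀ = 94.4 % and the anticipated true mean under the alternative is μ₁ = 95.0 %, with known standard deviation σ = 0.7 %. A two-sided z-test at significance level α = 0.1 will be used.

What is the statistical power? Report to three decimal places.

Standardized effect: d = |μ₁ − μ₀| / σ = |95.0 − 94.4| / 0.7 = 0.8571
Noncentrality parameter: δ = d·√n = 0.8571 × √11 = 2.8428
Two-sided α = 0.1 → critical value z_{0.05} = 1.645.
Power = Φ(δ − 1.645) + Φ(−δ − 1.645) = Φ(1.198) + Φ(-4.488) = 0.8845 + 0.0000 = 0.8845.

Power ≈ 0.885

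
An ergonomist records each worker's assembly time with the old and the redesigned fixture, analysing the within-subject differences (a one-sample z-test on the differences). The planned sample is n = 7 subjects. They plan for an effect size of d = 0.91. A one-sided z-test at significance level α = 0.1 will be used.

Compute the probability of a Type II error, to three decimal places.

β ≈ 0.130

Noncentrality parameter: δ = d·√n = 0.91 × √7 = 2.4076
One-sided α = 0.1 → critical value z_{0.1} = 1.282.
Power = P(Z > 1.282 − δ) = Φ(1.126) = 0.8699.
Type II error: β = 1 − power = 1 − 0.8699 = 0.1301.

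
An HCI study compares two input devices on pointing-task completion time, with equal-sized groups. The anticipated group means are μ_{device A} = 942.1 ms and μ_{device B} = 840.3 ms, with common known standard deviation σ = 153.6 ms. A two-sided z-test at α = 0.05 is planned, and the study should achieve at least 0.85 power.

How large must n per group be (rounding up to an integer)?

n = 41 per group

Standardized effect: d = |μ_{device A} − μ_{device B}| / σ = |942.1 − 840.3| / 153.6 = 0.6628
For power 0.85 need Φ(δ − z_{0.025}) = 0.85, so δ = z_{0.025} + z_{0.15} = 1.960 + 1.036 = 2.996.
(Ignoring the negligible lower-tail rejection probability gives the usual closed-form inversion.)
δ = d·√(n/2) ⇒ n = 2(δ/d)² = 2 × (2.996 / 0.6628)² = 40.88.
Rounding up, n = 41 per group.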